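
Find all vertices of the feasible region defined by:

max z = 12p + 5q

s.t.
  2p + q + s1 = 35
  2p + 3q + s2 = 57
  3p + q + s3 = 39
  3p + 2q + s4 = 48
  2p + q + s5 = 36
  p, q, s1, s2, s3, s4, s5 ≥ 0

(0, 0), (13, 0), (10, 9), (6, 15), (0, 19)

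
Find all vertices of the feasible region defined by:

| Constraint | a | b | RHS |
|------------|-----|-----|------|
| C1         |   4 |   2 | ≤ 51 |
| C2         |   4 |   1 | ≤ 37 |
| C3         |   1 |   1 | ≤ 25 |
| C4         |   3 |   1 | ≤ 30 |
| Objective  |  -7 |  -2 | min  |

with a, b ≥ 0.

(0, 0), (9.25, 0), (7, 9), (4.5, 16.5), (0.5, 24.5), (0, 25)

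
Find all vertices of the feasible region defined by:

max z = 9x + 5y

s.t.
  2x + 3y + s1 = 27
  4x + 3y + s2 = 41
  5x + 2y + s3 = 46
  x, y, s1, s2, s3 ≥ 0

(0, 0), (9.2, 0), (8, 3), (7, 4.333), (0, 9)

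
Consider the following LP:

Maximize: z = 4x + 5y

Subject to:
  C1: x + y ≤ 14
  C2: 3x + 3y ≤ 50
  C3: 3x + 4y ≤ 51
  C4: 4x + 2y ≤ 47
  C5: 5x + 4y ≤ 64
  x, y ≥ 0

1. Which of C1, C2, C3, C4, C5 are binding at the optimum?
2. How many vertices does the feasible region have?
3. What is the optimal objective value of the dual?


1. C1, C3
2. 6
3. 65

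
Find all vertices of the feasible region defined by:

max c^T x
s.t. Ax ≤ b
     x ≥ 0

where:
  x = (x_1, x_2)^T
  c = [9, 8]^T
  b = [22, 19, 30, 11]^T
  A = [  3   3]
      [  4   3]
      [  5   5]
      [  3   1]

(0, 0), (3.667, 0), (2.8, 2.6), (1, 5), (0, 6)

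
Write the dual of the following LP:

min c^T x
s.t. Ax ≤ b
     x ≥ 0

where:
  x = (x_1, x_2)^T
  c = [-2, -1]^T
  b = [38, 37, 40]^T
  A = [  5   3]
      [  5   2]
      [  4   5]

Primal min cᵀx s.t. Ax ≤ b, x ≥ 0  →  Dual max −bᵀy s.t. Aᵀy ≥ −c, y ≥ 0.

Maximize: z = -38y1 - 37y2 - 40y3

Subject to:
  5y1 + 5y2 + 4y3 ≥ 2
  3y1 + 2y2 + 5y3 ≥ 1
  y1, y2, y3 ≥ 0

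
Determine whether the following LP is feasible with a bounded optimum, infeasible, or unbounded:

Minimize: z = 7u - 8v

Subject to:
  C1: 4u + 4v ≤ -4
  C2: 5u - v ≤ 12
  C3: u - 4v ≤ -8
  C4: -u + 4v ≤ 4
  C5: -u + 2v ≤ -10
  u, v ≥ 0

Infeasible (no feasible solution exists)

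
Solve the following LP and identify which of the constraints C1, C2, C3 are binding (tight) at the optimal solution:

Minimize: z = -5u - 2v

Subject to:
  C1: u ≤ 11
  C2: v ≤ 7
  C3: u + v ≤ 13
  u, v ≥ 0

At u = 11, v = 2, compute slack b - a·x for each constraint:
  C1: 11 − 11 = 0  (binding)
  C2: 7 − 2 = 5  (slack)
  C3: 13 − 13 = 0  (binding)

Optimal: u = 11, v = 2
Binding: C1, C3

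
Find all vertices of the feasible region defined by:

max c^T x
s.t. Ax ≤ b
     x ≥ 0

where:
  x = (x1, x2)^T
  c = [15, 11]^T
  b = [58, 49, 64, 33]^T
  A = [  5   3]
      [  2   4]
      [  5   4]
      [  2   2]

(0, 0), (11.6, 0), (8, 6), (5, 9.75), (0, 12.25)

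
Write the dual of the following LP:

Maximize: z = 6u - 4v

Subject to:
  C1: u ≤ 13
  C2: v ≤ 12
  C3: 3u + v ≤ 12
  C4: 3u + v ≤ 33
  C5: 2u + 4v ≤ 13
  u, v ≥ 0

Primal max cᵀx s.t. Ax ≤ b, x ≥ 0  →  Dual min bᵀy s.t. Aᵀy ≥ c, y ≥ 0.

Minimize: z = 13y1 + 12y2 + 12y3 + 33y4 + 13y5

Subject to:
  y1 + 3y3 + 3y4 + 2y5 ≥ 6
  y2 + y3 + y4 + 4y5 ≥ -4
  y1, y2, y3, y4, y5 ≥ 0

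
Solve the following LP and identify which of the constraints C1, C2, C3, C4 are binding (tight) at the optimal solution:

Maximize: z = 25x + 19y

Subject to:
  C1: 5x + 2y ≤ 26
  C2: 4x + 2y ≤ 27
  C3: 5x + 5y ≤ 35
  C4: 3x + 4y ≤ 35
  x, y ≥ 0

At x = 4, y = 3, compute slack b - a·x for each constraint:
  C1: 26 − 26 = 0  (binding)
  C2: 27 − 22 = 5  (slack)
  C3: 35 − 35 = 0  (binding)
  C4: 35 − 24 = 11  (slack)

Optimal: x = 4, y = 3
Binding: C1, C3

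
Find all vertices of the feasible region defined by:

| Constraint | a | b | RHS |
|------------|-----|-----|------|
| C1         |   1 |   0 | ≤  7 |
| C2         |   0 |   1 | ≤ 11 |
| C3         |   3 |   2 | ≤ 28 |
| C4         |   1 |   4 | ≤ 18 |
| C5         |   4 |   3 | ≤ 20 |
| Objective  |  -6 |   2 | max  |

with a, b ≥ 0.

(0, 0), (5, 0), (2, 4), (0, 4.5)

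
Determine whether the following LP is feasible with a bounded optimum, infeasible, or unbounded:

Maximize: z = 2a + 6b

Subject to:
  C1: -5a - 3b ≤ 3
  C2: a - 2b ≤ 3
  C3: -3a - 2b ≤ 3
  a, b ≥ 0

Unbounded (objective can increase without bound)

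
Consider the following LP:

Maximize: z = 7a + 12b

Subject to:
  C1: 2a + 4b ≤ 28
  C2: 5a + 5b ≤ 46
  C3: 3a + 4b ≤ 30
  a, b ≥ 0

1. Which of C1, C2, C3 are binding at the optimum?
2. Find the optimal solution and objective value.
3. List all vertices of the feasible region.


1. C1, C3
2. a = 2, b = 6, z = 86
3. (0, 0), (9.2, 0), (6.8, 2.4), (2, 6), (0, 7)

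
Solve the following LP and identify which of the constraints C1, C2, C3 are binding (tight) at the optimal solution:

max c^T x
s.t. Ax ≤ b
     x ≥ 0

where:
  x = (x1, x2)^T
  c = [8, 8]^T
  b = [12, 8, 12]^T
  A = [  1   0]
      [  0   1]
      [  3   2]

At x1 = 0, x2 = 6, compute slack b - a·x for each constraint:
  C1: 12 − 0 = 12  (slack)
  C2: 8 − 6 = 2  (slack)
  C3: 12 − 12 = 0  (binding)

Optimal: x1 = 0, x2 = 6
Binding: C3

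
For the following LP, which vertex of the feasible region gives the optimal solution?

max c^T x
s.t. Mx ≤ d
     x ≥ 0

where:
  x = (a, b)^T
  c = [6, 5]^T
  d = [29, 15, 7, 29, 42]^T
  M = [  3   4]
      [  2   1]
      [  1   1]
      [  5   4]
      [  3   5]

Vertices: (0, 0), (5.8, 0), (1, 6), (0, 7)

Evaluate the objective at each vertex of the feasible region:
  z(0, 0) = 0
  z(5.8, 0) = 34.8
  z(1, 6) = 36  ←
  z(0, 7) = 35
The maximum is at a = 1, b = 6.

(1, 6)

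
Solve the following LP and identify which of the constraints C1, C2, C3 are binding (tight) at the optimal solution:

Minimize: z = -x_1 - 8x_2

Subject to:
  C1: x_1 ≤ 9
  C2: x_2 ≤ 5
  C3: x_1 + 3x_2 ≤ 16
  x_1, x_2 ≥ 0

At x_1 = 1, x_2 = 5, compute slack b - a·x for each constraint:
  C1: 9 − 1 = 8  (slack)
  C2: 5 − 5 = 0  (binding)
  C3: 16 − 16 = 0  (binding)

Optimal: x_1 = 1, x_2 = 5
Binding: C2, C3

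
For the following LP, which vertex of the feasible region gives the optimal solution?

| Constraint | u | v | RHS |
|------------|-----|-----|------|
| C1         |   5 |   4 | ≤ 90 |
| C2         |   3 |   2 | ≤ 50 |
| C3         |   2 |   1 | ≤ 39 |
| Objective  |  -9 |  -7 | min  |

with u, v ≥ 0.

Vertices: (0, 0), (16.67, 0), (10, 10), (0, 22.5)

Evaluate the objective at each vertex of the feasible region:
  z(0, 0) = 0
  z(16.67, 0) = -150
  z(10, 10) = -160  ←
  z(0, 22.5) = -157.5
The minimum is at u = 10, v = 10.

(10, 10)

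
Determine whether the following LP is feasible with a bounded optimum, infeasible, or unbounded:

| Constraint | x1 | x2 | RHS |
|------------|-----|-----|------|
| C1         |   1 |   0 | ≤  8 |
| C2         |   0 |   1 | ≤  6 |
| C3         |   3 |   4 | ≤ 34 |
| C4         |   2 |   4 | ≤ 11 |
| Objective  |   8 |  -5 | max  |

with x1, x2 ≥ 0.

Feasible with a bounded optimal solution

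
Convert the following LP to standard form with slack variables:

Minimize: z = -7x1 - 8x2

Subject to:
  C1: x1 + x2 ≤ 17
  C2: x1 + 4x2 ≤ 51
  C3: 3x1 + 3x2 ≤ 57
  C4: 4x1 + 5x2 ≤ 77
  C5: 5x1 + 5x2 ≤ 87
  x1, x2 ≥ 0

min z = -7x1 - 8x2

s.t.
  x1 + x2 + s1 = 17
  x1 + 4x2 + s2 = 51
  3x1 + 3x2 + s3 = 57
  4x1 + 5x2 + s4 = 77
  5x1 + 5x2 + s5 = 87
  x1, x2, s1, s2, s3, s4, s5 ≥ 0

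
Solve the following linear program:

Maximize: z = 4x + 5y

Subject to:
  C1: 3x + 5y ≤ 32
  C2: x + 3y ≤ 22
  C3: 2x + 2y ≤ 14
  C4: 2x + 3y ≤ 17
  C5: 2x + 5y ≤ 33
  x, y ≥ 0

Evaluate the objective at each vertex of the feasible region:
  z(0, 0) = 0
  z(7, 0) = 28
  z(4, 3) = 31  ←
  z(0, 5.667) = 28.33
The maximum is at x = 4, y = 3.

x = 4, y = 3, z = 31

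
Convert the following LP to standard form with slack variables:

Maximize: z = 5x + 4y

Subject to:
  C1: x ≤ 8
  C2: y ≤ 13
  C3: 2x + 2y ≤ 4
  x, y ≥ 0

max z = 5x + 4y

s.t.
  x + s1 = 8
  y + s2 = 13
  2x + 2y + s3 = 4
  x, y, s1, s2, s3 ≥ 0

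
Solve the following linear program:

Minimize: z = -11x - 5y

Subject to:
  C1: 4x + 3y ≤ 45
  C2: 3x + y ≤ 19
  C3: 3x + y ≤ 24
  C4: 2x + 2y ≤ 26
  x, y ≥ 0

Evaluate the objective at each vertex of the feasible region:
  z(0, 0) = 0
  z(6.333, 0) = -69.67
  z(3, 10) = -83  ←
  z(0, 13) = -65
The minimum is at x = 3, y = 10.

x = 3, y = 10, z = -83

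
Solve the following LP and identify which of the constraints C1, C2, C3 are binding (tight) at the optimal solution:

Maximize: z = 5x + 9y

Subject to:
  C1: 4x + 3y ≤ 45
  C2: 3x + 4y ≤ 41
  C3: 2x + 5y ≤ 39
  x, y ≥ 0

At x = 7, y = 5, compute slack b - a·x for each constraint:
  C1: 45 − 43 = 2  (slack)
  C2: 41 − 41 = 0  (binding)
  C3: 39 − 39 = 0  (binding)

Optimal: x = 7, y = 5
Binding: C2, C3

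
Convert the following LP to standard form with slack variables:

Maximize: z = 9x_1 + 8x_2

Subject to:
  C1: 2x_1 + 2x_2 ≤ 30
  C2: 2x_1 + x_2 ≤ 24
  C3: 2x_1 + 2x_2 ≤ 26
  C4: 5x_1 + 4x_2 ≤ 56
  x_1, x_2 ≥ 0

max z = 9x_1 + 8x_2

s.t.
  2x_1 + 2x_2 + s1 = 30
  2x_1 + x_2 + s2 = 24
  2x_1 + 2x_2 + s3 = 26
  5x_1 + 4x_2 + s4 = 56
  x_1, x_2, s1, s2, s3, s4 ≥ 0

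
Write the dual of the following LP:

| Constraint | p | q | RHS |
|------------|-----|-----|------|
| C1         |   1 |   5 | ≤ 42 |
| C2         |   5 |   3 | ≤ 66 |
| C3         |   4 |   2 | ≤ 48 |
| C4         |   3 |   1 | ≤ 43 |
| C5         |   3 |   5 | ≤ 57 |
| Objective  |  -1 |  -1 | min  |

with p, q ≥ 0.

Primal min cᵀx s.t. Ax ≤ b, x ≥ 0  →  Dual max −bᵀy s.t. Aᵀy ≥ −c, y ≥ 0.

Maximize: z = -42y1 - 66y2 - 48y3 - 43y4 - 57y5

Subject to:
  y1 + 5y2 + 4y3 + 3y4 + 3y5 ≥ 1
  5y1 + 3y2 + 2y3 + y4 + 5y5 ≥ 1
  y1, y2, y3, y4, y5 ≥ 0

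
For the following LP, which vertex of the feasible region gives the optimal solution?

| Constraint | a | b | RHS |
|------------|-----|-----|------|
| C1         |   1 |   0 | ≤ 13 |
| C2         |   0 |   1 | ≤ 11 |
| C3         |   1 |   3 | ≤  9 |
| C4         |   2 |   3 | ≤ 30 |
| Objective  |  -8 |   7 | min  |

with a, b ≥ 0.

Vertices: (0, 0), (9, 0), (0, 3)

Evaluate the objective at each vertex of the feasible region:
  z(0, 0) = 0
  z(9, 0) = -72  ←
  z(0, 3) = 21
The minimum is at a = 9, b = 0.

(9, 0)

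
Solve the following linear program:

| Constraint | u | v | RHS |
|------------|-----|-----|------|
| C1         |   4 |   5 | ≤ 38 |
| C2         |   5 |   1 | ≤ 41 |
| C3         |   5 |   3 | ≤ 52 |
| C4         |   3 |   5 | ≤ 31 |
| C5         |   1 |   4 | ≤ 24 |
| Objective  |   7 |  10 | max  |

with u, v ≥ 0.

Evaluate the objective at each vertex of the feasible region:
  z(0, 0) = 0
  z(8.2, 0) = 57.4
  z(7.952, 1.238) = 68.05
  z(7, 2) = 69  ←
  z(0.5714, 5.857) = 62.57
  z(0, 6) = 60
The maximum is at u = 7, v = 2.

u = 7, v = 2, z = 69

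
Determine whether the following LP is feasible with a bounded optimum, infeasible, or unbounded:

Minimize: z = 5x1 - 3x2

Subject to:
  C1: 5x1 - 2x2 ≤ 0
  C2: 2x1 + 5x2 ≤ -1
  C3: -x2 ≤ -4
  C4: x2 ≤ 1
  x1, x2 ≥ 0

Infeasible (no feasible solution exists)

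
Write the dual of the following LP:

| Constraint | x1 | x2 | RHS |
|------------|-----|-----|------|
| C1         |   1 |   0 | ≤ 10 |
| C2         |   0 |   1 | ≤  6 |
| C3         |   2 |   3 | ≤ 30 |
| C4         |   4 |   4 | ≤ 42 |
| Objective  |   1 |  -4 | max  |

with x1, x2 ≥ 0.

Primal max cᵀx s.t. Ax ≤ b, x ≥ 0  →  Dual min bᵀy s.t. Aᵀy ≥ c, y ≥ 0.

Minimize: z = 10y1 + 6y2 + 30y3 + 42y4

Subject to:
  y1 + 2y3 + 4y4 ≥ 1
  y2 + 3y3 + 4y4 ≥ -4
  y1, y2, y3, y4 ≥ 0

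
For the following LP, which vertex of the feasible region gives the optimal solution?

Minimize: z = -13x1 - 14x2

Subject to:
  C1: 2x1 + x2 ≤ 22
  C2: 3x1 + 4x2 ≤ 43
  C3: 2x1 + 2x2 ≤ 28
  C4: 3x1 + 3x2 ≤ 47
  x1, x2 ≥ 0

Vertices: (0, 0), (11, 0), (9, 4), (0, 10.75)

Evaluate the objective at each vertex of the feasible region:
  z(0, 0) = 0
  z(11, 0) = -143
  z(9, 4) = -173  ←
  z(0, 10.75) = -150.5
The minimum is at x1 = 9, x2 = 4.

(9, 4)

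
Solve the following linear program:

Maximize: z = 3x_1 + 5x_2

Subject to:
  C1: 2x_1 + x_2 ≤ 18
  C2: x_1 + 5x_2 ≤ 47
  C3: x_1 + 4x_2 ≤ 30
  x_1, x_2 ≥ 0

Evaluate the objective at each vertex of the feasible region:
  z(0, 0) = 0
  z(9, 0) = 27
  z(6, 6) = 48  ←
  z(0, 7.5) = 37.5
The maximum is at x_1 = 6, x_2 = 6.

x_1 = 6, x_2 = 6, z = 48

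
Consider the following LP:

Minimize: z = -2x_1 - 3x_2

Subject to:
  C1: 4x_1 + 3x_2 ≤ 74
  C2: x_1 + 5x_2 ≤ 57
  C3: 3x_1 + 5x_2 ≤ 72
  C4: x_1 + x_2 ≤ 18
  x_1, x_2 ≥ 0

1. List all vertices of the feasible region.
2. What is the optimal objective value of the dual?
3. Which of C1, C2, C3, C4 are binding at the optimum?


1. (0, 0), (18, 0), (9, 9), (7.5, 9.9), (0, 11.4)
2. -45
3. C3, C4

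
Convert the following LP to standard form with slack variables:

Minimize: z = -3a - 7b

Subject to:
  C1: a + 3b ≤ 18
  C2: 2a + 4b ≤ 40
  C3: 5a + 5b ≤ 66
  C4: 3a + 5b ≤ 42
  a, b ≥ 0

min z = -3a - 7b

s.t.
  a + 3b + s1 = 18
  2a + 4b + s2 = 40
  5a + 5b + s3 = 66
  3a + 5b + s4 = 42
  a, b, s1, s2, s3, s4 ≥ 0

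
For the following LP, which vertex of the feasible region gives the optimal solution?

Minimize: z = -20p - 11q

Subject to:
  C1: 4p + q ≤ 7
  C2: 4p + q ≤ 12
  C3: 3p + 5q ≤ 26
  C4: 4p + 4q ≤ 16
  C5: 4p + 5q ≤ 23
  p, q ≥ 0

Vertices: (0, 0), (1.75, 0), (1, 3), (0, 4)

Evaluate the objective at each vertex of the feasible region:
  z(0, 0) = 0
  z(1.75, 0) = -35
  z(1, 3) = -53  ←
  z(0, 4) = -44
The minimum is at p = 1, q = 3.

(1, 3)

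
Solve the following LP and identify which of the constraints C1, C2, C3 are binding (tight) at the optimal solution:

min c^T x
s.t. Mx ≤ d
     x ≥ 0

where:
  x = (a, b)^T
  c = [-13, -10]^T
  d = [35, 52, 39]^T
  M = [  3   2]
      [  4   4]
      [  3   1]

At a = 9, b = 4, compute slack b - a·x for each constraint:
  C1: 35 − 35 = 0  (binding)
  C2: 52 − 52 = 0  (binding)
  C3: 39 − 31 = 8  (slack)

Optimal: a = 9, b = 4
Binding: C1, C2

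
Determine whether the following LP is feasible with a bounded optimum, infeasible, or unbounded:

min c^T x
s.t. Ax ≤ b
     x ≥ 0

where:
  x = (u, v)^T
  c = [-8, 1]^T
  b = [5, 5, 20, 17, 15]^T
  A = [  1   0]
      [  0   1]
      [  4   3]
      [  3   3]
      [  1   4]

Feasible with a bounded optimal solution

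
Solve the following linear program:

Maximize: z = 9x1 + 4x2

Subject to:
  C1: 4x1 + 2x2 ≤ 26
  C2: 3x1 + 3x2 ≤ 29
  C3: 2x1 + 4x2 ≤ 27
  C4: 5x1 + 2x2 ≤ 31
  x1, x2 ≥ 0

Evaluate the objective at each vertex of the feasible region:
  z(0, 0) = 0
  z(6.2, 0) = 55.8
  z(5, 3) = 57  ←
  z(4.167, 4.667) = 56.17
  z(0, 6.75) = 27
The maximum is at x1 = 5, x2 = 3.

x1 = 5, x2 = 3, z = 57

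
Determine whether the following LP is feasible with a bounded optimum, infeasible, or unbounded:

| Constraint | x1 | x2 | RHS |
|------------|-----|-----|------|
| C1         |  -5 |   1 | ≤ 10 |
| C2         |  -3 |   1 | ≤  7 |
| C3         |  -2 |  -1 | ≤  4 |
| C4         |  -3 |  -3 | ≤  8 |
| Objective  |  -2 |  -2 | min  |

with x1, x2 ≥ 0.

Unbounded (objective can decrease without bound)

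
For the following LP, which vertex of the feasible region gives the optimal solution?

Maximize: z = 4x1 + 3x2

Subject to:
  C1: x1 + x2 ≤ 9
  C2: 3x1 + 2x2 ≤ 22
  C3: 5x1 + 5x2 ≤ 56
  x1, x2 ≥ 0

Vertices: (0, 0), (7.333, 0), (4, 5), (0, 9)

Evaluate the objective at each vertex of the feasible region:
  z(0, 0) = 0
  z(7.333, 0) = 29.33
  z(4, 5) = 31  ←
  z(0, 9) = 27
The maximum is at x1 = 4, x2 = 5.

(4, 5)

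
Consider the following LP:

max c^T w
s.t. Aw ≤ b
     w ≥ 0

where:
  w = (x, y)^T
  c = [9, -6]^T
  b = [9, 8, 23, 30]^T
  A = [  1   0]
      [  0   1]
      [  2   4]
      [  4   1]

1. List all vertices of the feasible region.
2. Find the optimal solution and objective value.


1. (0, 0), (7.5, 0), (6.929, 2.286), (0, 5.75)
2. x = 7.5, y = 0, z = 67.5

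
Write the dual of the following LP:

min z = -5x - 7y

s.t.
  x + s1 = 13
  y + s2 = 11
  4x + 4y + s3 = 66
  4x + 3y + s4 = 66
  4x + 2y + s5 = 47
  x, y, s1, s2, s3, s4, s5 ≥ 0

Primal min cᵀx s.t. Ax ≤ b, x ≥ 0  →  Dual max −bᵀy s.t. Aᵀy ≥ −c, y ≥ 0.

Maximize: z = -13y1 - 11y2 - 66y3 - 66y4 - 47y5

Subject to:
  y1 + 4y3 + 4y4 + 4y5 ≥ 5
  y2 + 4y3 + 3y4 + 2y5 ≥ 7
  y1, y2, y3, y4, y5 ≥ 0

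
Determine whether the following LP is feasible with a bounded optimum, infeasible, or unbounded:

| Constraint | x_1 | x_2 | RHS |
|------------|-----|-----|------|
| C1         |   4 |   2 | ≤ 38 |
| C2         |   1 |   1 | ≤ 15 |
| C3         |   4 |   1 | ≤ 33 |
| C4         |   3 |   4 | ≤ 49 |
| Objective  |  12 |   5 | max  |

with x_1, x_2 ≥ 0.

Feasible with a bounded optimal solution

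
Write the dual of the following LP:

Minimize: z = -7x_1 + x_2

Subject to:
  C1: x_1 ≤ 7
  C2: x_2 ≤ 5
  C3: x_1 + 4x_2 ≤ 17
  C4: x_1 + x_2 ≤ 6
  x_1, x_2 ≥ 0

Primal min cᵀx s.t. Ax ≤ b, x ≥ 0  →  Dual max −bᵀy s.t. Aᵀy ≥ −c, y ≥ 0.

Maximize: z = -7y1 - 5y2 - 17y3 - 6y4

Subject to:
  y1 + y3 + y4 ≥ 7
  y2 + 4y3 + y4 ≥ -1
  y1, y2, y3, y4 ≥ 0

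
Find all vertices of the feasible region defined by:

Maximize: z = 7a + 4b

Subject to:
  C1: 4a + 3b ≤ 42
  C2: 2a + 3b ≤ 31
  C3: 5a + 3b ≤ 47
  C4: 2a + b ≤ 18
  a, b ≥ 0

(0, 0), (9, 0), (7, 4), (5.333, 6.778), (0, 10.33)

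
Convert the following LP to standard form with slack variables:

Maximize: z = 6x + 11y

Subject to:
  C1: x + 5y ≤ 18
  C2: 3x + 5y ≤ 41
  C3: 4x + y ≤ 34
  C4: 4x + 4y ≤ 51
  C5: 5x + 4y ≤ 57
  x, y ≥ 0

max z = 6x + 11y

s.t.
  x + 5y + s1 = 18
  3x + 5y + s2 = 41
  4x + y + s3 = 34
  4x + 4y + s4 = 51
  5x + 4y + s5 = 57
  x, y, s1, s2, s3, s4, s5 ≥ 0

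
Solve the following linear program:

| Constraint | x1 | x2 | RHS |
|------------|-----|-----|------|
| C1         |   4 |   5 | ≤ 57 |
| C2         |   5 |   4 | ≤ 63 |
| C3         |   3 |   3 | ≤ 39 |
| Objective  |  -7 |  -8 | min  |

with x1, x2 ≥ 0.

Evaluate the objective at each vertex of the feasible region:
  z(0, 0) = 0
  z(12.6, 0) = -88.2
  z(11, 2) = -93
  z(8, 5) = -96  ←
  z(0, 11.4) = -91.2
The minimum is at x1 = 8, x2 = 5.

x1 = 8, x2 = 5, z = -96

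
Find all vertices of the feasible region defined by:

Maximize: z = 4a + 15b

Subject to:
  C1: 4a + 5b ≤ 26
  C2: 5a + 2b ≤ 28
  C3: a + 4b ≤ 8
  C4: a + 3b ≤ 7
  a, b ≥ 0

(0, 0), (5.6, 0), (5.385, 0.5385), (4, 1), (0, 2)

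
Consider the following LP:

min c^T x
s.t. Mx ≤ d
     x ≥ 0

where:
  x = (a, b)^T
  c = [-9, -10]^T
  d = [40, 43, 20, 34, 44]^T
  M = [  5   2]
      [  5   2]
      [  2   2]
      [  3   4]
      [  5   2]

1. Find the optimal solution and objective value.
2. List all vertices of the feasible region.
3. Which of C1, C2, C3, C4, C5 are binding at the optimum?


1. a = 6, b = 4, z = -94
2. (0, 0), (8, 0), (6.667, 3.333), (6, 4), (0, 8.5)
3. C3, C4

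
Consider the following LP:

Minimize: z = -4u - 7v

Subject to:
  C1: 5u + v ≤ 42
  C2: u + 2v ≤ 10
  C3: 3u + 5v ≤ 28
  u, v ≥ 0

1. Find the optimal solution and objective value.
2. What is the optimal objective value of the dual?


1. u = 6, v = 2, z = -38
2. -38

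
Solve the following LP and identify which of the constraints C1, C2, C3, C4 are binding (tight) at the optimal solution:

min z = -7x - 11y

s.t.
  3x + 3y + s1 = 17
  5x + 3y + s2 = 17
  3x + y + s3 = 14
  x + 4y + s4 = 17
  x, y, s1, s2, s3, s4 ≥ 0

At x = 1, y = 4, compute slack b - a·x for each constraint:
  C1: 17 − 15 = 2  (slack)
  C2: 17 − 17 = 0  (binding)
  C3: 14 − 7 = 7  (slack)
  C4: 17 − 17 = 0  (binding)

Optimal: x = 1, y = 4
Binding: C2, C4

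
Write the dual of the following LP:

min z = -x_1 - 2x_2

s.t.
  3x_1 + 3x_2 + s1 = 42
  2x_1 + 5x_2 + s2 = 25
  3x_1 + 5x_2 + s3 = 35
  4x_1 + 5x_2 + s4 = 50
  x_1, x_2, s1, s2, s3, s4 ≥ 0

Primal min cᵀx s.t. Ax ≤ b, x ≥ 0  →  Dual max −bᵀy s.t. Aᵀy ≥ −c, y ≥ 0.

Maximize: z = -42y1 - 25y2 - 35y3 - 50y4

Subject to:
  3y1 + 2y2 + 3y3 + 4y4 ≥ 1
  3y1 + 5y2 + 5y3 + 5y4 ≥ 2
  y1, y2, y3, y4 ≥ 0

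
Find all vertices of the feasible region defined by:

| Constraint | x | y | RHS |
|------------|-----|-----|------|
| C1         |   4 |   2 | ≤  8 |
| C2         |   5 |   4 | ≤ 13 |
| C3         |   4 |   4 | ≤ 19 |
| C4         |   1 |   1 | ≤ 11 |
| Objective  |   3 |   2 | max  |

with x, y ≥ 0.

(0, 0), (2, 0), (1, 2), (0, 3.25)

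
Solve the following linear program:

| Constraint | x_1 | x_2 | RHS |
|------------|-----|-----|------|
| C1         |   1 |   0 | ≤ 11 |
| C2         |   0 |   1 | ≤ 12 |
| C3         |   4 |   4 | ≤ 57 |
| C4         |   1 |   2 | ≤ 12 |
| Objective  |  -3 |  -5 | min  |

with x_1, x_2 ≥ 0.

Evaluate the objective at each vertex of the feasible region:
  z(0, 0) = 0
  z(11, 0) = -33
  z(11, 0.5) = -35.5  ←
  z(0, 6) = -30
The minimum is at x_1 = 11, x_2 = 0.5.

x_1 = 11, x_2 = 0.5, z = -35.5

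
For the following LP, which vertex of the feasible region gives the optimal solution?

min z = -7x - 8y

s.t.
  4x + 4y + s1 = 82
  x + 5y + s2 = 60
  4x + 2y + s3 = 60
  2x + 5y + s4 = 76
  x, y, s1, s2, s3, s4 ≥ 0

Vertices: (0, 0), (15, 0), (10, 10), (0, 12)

Evaluate the objective at each vertex of the feasible region:
  z(0, 0) = 0
  z(15, 0) = -105
  z(10, 10) = -150  ←
  z(0, 12) = -96
The minimum is at x = 10, y = 10.

(10, 10)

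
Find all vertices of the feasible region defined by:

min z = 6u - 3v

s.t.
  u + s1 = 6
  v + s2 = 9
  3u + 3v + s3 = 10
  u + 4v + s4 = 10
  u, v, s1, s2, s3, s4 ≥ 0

(0, 0), (3.333, 0), (1.111, 2.222), (0, 2.5)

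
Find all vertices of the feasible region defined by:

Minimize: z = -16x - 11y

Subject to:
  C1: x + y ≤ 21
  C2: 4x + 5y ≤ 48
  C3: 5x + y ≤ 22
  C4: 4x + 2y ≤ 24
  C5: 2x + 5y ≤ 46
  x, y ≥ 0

(0, 0), (4.4, 0), (3.333, 5.333), (2, 8), (1, 8.8), (0, 9.2)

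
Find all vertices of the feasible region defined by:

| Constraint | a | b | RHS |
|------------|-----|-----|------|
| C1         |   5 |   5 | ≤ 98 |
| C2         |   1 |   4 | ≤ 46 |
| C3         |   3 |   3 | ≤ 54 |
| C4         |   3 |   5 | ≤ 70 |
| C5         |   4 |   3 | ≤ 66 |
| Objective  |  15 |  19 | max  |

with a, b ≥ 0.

(0, 0), (16.5, 0), (12, 6), (10, 8), (7.143, 9.714), (0, 11.5)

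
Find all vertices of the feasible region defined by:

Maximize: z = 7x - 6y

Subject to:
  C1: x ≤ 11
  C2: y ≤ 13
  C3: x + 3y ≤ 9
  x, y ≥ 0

(0, 0), (9, 0), (0, 3)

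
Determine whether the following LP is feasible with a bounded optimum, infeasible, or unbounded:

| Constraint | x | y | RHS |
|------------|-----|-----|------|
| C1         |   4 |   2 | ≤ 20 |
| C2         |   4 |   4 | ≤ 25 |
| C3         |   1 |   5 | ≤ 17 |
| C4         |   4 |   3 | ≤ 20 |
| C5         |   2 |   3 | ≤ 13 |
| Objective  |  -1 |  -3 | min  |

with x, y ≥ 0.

Feasible with a bounded optimal solution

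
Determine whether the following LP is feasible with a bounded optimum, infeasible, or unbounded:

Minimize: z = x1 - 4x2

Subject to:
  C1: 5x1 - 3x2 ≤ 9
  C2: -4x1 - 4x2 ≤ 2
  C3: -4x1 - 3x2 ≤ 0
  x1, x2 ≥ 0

Unbounded (objective can decrease without bound)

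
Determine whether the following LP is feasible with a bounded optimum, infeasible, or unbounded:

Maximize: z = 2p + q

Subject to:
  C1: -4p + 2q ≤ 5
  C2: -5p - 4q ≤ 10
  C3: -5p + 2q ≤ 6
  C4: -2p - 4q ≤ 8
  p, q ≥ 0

Unbounded (objective can increase without bound)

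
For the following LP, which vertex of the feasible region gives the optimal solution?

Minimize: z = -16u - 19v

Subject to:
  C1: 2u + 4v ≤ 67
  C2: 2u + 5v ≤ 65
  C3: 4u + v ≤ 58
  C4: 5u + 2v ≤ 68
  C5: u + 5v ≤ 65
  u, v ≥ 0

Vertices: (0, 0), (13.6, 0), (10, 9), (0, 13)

Evaluate the objective at each vertex of the feasible region:
  z(0, 0) = 0
  z(13.6, 0) = -217.6
  z(10, 9) = -331  ←
  z(0, 13) = -247
The minimum is at u = 10, v = 9.

(10, 9)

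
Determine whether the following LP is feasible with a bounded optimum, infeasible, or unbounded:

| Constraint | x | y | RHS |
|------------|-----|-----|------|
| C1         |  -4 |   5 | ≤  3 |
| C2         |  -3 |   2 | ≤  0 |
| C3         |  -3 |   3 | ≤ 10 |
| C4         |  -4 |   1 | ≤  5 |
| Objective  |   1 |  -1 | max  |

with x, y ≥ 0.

Unbounded (objective can increase without bound)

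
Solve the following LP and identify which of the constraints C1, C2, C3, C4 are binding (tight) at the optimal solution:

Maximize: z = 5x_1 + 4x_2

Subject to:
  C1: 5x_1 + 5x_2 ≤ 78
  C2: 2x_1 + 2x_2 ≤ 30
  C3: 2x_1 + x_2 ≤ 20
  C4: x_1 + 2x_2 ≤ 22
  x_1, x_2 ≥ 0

At x_1 = 6, x_2 = 8, compute slack b - a·x for each constraint:
  C1: 78 − 70 = 8  (slack)
  C2: 30 − 28 = 2  (slack)
  C3: 20 − 20 = 0  (binding)
  C4: 22 − 22 = 0  (binding)

Optimal: x_1 = 6, x_2 = 8
Binding: C3, C4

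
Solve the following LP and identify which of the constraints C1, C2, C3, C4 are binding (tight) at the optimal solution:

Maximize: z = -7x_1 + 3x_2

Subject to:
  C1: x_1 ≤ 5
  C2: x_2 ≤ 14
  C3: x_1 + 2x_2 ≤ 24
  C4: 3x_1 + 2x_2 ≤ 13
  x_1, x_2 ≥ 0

At x_1 = 0, x_2 = 6.5, compute slack b - a·x for each constraint:
  C1: 5 − 0 = 5  (slack)
  C2: 14 − 6.5 = 7.5  (slack)
  C3: 24 − 13 = 11  (slack)
  C4: 13 − 13 = 0  (binding)

Optimal: x_1 = 0, x_2 = 6.5
Binding: C4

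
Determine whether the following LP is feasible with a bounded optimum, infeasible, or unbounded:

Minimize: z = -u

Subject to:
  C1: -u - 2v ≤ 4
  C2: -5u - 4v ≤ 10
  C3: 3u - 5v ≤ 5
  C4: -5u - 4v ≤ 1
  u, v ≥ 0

Unbounded (objective can decrease without bound)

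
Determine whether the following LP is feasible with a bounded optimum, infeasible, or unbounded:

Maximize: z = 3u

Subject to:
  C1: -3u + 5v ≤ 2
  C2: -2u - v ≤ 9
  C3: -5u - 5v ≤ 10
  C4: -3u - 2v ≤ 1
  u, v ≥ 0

Unbounded (objective can increase without bound)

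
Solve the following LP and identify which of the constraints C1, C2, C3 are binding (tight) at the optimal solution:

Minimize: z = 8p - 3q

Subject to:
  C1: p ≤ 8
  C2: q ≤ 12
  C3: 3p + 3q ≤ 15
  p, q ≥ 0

At p = 0, q = 5, compute slack b - a·x for each constraint:
  C1: 8 − 0 = 8  (slack)
  C2: 12 − 5 = 7  (slack)
  C3: 15 − 15 = 0  (binding)

Optimal: p = 0, q = 5
Binding: C3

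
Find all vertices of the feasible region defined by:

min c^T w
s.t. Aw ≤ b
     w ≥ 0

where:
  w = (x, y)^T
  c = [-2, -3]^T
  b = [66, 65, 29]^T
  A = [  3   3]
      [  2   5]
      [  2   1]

(0, 0), (14.5, 0), (10, 9), (0, 13)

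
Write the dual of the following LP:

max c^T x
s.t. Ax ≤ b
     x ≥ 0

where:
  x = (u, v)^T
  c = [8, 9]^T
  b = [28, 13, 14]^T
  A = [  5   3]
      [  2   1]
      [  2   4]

Primal max cᵀx s.t. Ax ≤ b, x ≥ 0  →  Dual min bᵀy s.t. Aᵀy ≥ c, y ≥ 0.

Minimize: z = 28y1 + 13y2 + 14y3

Subject to:
  5y1 + 2y2 + 2y3 ≥ 8
  3y1 + y2 + 4y3 ≥ 9
  y1, y2, y3 ≥ 0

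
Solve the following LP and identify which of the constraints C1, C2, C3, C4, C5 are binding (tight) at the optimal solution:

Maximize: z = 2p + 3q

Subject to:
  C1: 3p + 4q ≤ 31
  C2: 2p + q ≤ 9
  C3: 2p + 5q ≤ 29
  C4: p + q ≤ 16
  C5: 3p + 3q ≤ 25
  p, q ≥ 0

At p = 2, q = 5, compute slack b - a·x for each constraint:
  C1: 31 − 26 = 5  (slack)
  C2: 9 − 9 = 0  (binding)
  C3: 29 − 29 = 0  (binding)
  C4: 16 − 7 = 9  (slack)
  C5: 25 − 21 = 4  (slack)

Optimal: p = 2, q = 5
Binding: C2, C3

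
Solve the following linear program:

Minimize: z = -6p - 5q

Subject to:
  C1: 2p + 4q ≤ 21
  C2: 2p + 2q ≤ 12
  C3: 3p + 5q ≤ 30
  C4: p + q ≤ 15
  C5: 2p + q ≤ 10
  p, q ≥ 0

Evaluate the objective at each vertex of the feasible region:
  z(0, 0) = 0
  z(5, 0) = -30
  z(4, 2) = -34  ←
  z(1.5, 4.5) = -31.5
  z(0, 5.25) = -26.25
The minimum is at p = 4, q = 2.

p = 4, q = 2, z = -34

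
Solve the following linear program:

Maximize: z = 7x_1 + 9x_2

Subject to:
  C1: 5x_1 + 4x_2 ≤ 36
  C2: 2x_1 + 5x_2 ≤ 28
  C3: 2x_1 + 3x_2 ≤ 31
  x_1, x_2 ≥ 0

Evaluate the objective at each vertex of the feasible region:
  z(0, 0) = 0
  z(7.2, 0) = 50.4
  z(4, 4) = 64  ←
  z(0, 5.6) = 50.4
The maximum is at x_1 = 4, x_2 = 4.

x_1 = 4, x_2 = 4, z = 64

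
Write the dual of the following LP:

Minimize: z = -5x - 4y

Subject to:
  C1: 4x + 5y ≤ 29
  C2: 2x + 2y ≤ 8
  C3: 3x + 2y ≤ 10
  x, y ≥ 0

Primal min cᵀx s.t. Ax ≤ b, x ≥ 0  →  Dual max −bᵀy s.t. Aᵀy ≥ −c, y ≥ 0.

Maximize: z = -29y1 - 8y2 - 10y3

Subject to:
  4y1 + 2y2 + 3y3 ≥ 5
  5y1 + 2y2 + 2y3 ≥ 4
  y1, y2, y3 ≥ 0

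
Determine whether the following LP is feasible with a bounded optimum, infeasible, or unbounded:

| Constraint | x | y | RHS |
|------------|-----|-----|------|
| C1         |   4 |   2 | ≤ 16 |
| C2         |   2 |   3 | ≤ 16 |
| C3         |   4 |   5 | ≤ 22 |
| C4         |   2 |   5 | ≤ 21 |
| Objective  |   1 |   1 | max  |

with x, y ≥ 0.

Feasible with a bounded optimal solution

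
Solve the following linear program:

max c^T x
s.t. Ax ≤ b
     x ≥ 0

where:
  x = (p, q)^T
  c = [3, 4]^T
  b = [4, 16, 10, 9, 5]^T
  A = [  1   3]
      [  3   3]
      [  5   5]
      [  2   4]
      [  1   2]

Evaluate the objective at each vertex of the feasible region:
  z(0, 0) = 0
  z(2, 0) = 6
  z(1, 1) = 7  ←
  z(0, 1.333) = 5.333
The maximum is at p = 1, q = 1.

p = 1, q = 1, z = 7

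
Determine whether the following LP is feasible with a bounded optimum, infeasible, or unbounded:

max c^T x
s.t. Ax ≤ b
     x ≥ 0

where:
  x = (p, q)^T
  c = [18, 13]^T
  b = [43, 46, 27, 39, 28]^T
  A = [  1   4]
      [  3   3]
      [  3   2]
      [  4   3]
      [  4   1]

Feasible with a bounded optimal solution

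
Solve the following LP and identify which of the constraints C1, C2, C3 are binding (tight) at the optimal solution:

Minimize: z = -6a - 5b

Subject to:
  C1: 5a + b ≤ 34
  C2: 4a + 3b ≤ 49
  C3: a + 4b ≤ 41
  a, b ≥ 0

At a = 5, b = 9, compute slack b - a·x for each constraint:
  C1: 34 − 34 = 0  (binding)
  C2: 49 − 47 = 2  (slack)
  C3: 41 − 41 = 0  (binding)

Optimal: a = 5, b = 9
Binding: C1, C3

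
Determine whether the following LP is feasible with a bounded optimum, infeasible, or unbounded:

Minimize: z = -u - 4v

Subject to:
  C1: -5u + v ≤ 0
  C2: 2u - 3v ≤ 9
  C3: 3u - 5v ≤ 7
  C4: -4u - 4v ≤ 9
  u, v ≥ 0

Unbounded (objective can decrease without bound)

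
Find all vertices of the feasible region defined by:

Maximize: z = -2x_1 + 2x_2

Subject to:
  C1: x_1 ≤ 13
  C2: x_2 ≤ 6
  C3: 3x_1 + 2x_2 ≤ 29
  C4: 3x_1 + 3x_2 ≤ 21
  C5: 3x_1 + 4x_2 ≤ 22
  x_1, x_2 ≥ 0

(0, 0), (7, 0), (6, 1), (0, 5.5)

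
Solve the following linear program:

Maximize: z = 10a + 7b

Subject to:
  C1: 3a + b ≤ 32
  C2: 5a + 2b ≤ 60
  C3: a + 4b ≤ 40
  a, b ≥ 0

Evaluate the objective at each vertex of the feasible region:
  z(0, 0) = 0
  z(10.67, 0) = 106.7
  z(8, 8) = 136  ←
  z(0, 10) = 70
The maximum is at a = 8, b = 8.

a = 8, b = 8, z = 136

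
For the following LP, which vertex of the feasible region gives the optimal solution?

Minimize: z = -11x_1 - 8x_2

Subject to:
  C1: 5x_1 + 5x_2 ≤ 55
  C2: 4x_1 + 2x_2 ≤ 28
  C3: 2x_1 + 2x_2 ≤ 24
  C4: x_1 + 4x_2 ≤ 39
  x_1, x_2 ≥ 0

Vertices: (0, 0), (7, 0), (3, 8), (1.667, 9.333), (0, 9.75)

Evaluate the objective at each vertex of the feasible region:
  z(0, 0) = 0
  z(7, 0) = -77
  z(3, 8) = -97  ←
  z(1.667, 9.333) = -93
  z(0, 9.75) = -78
The minimum is at x_1 = 3, x_2 = 8.

(3, 8)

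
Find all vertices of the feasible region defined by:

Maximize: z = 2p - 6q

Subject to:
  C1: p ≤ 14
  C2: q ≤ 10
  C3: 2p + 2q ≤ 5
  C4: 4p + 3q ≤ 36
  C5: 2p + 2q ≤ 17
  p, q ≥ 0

(0, 0), (2.5, 0), (0, 2.5)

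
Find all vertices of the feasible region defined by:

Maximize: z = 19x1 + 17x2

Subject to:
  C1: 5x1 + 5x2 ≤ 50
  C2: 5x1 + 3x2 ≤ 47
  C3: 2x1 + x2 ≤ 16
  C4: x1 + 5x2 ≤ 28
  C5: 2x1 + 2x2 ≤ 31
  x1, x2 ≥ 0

(0, 0), (8, 0), (6, 4), (5.5, 4.5), (0, 5.6)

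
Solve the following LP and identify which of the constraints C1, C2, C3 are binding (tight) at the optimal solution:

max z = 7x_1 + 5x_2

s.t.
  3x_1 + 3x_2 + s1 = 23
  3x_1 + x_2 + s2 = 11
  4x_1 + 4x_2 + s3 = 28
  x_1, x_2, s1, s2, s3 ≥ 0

At x_1 = 2, x_2 = 5, compute slack b - a·x for each constraint:
  C1: 23 − 21 = 2  (slack)
  C2: 11 − 11 = 0  (binding)
  C3: 28 − 28 = 0  (binding)

Optimal: x_1 = 2, x_2 = 5
Binding: C2, C3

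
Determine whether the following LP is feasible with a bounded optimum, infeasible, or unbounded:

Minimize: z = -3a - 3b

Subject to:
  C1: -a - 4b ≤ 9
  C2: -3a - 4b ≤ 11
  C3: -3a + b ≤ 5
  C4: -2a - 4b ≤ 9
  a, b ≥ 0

Unbounded (objective can decrease without bound)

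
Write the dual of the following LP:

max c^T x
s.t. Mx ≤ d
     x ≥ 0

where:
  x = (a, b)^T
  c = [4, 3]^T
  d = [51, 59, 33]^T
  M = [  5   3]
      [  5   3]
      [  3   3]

Primal max cᵀx s.t. Ax ≤ b, x ≥ 0  →  Dual min bᵀy s.t. Aᵀy ≥ c, y ≥ 0.

Minimize: z = 51y1 + 59y2 + 33y3

Subject to:
  5y1 + 5y2 + 3y3 ≥ 4
  3y1 + 3y2 + 3y3 ≥ 3
  y1, y2, y3 ≥ 0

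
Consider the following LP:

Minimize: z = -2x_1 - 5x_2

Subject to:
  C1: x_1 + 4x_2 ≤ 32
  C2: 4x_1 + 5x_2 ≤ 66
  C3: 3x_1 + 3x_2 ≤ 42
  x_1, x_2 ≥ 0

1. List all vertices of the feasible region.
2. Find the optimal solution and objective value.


1. (0, 0), (14, 0), (8, 6), (0, 8)
2. x_1 = 8, x_2 = 6, z = -46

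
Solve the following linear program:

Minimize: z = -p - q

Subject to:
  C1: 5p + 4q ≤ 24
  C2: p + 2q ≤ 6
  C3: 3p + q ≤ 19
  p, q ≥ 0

Evaluate the objective at each vertex of the feasible region:
  z(0, 0) = 0
  z(4.8, 0) = -4.8
  z(4, 1) = -5  ←
  z(0, 3) = -3
The minimum is at p = 4, q = 1.

p = 4, q = 1, z = -5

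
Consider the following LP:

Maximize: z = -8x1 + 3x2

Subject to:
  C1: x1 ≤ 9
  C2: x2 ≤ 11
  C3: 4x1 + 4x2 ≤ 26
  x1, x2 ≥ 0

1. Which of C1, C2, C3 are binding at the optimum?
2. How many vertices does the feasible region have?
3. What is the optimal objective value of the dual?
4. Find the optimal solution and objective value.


1. C3
2. 3
3. 19.5
4. x1 = 0, x2 = 6.5, z = 19.5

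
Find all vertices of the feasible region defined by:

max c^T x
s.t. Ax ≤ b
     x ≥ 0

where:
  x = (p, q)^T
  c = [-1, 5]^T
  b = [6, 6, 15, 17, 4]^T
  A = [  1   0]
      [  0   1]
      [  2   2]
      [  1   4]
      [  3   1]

(0, 0), (1.333, 0), (0, 4)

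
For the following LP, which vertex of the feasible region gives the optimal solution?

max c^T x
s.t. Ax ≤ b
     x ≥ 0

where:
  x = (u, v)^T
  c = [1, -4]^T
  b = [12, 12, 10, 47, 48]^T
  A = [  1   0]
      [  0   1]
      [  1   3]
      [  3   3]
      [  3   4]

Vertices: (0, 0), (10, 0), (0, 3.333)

Evaluate the objective at each vertex of the feasible region:
  z(0, 0) = 0
  z(10, 0) = 10  ←
  z(0, 3.333) = -13.33
The maximum is at u = 10, v = 0.

(10, 0)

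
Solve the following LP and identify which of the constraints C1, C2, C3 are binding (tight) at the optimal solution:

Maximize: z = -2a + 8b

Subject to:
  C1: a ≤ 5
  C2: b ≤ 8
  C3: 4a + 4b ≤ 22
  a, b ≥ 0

At a = 0, b = 5.5, compute slack b - a·x for each constraint:
  C1: 5 − 0 = 5  (slack)
  C2: 8 − 5.5 = 2.5  (slack)
  C3: 22 − 22 = 0  (binding)

Optimal: a = 0, b = 5.5
Binding: C3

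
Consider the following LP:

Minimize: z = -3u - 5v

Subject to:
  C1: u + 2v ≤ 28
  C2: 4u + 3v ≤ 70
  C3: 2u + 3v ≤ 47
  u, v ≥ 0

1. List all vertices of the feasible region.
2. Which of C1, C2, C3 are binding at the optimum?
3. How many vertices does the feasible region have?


1. (0, 0), (17.5, 0), (11.5, 8), (10, 9), (0, 14)
2. C1, C3
3. 5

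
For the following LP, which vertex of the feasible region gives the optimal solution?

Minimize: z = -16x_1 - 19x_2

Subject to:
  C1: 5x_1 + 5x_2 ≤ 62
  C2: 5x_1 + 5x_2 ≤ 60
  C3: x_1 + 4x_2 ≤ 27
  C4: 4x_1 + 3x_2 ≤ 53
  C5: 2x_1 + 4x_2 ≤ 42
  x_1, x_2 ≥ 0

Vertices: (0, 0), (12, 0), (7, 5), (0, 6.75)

Evaluate the objective at each vertex of the feasible region:
  z(0, 0) = 0
  z(12, 0) = -192
  z(7, 5) = -207  ←
  z(0, 6.75) = -128.2
The minimum is at x_1 = 7, x_2 = 5.

(7, 5)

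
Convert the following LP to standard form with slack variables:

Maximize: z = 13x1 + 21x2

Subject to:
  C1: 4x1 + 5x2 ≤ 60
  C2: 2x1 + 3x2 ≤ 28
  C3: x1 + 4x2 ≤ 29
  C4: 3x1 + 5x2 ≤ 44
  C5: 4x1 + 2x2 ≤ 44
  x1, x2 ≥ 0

max z = 13x1 + 21x2

s.t.
  4x1 + 5x2 + s1 = 60
  2x1 + 3x2 + s2 = 28
  x1 + 4x2 + s3 = 29
  3x1 + 5x2 + s4 = 44
  4x1 + 2x2 + s5 = 44
  x1, x2, s1, s2, s3, s4, s5 ≥ 0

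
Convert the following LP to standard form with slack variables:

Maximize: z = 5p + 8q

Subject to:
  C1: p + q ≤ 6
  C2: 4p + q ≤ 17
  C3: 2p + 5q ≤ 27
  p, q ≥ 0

max z = 5p + 8q

s.t.
  p + q + s1 = 6
  4p + q + s2 = 17
  2p + 5q + s3 = 27
  p, q, s1, s2, s3 ≥ 0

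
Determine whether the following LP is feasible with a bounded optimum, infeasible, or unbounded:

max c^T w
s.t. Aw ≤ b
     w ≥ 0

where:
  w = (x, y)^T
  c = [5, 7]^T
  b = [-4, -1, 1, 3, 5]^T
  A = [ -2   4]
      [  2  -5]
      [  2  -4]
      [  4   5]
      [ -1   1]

Infeasible (no feasible solution exists)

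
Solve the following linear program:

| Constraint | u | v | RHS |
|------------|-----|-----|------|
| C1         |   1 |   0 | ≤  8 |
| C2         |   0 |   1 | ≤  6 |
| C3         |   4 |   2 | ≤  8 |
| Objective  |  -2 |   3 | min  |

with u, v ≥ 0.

Evaluate the objective at each vertex of the feasible region:
  z(0, 0) = 0
  z(2, 0) = -4  ←
  z(0, 4) = 12
The minimum is at u = 2, v = 0.

u = 2, v = 0, z = -4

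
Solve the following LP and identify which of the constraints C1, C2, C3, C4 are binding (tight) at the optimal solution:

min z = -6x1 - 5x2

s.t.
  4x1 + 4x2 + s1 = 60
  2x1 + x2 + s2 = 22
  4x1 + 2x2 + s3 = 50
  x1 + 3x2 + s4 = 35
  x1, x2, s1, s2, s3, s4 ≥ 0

At x1 = 7, x2 = 8, compute slack b - a·x for each constraint:
  C1: 60 − 60 = 0  (binding)
  C2: 22 − 22 = 0  (binding)
  C3: 50 − 44 = 6  (slack)
  C4: 35 − 31 = 4  (slack)

Optimal: x1 = 7, x2 = 8
Binding: C1, C2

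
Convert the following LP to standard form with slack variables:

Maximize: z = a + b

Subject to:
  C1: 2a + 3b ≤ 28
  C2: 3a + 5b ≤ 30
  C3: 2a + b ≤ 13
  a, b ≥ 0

max z = a + b

s.t.
  2a + 3b + s1 = 28
  3a + 5b + s2 = 30
  2a + b + s3 = 13
  a, b, s1, s2, s3 ≥ 0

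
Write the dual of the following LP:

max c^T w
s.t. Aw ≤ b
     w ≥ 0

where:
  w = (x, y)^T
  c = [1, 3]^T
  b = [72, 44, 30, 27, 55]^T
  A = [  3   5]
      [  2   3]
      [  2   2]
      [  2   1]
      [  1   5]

Primal max cᵀx s.t. Ax ≤ b, x ≥ 0  →  Dual min bᵀy s.t. Aᵀy ≥ c, y ≥ 0.

Minimize: z = 72y1 + 44y2 + 30y3 + 27y4 + 55y5

Subject to:
  3y1 + 2y2 + 2y3 + 2y4 + y5 ≥ 1
  5y1 + 3y2 + 2y3 + y4 + 5y5 ≥ 3
  y1, y2, y3, y4, y5 ≥ 0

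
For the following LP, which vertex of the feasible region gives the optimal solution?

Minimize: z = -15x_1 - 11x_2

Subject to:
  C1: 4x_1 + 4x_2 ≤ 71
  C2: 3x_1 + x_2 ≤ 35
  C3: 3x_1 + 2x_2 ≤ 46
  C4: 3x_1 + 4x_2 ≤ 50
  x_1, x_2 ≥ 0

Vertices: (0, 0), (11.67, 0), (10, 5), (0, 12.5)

Evaluate the objective at each vertex of the feasible region:
  z(0, 0) = 0
  z(11.67, 0) = -175
  z(10, 5) = -205  ←
  z(0, 12.5) = -137.5
The minimum is at x_1 = 10, x_2 = 5.

(10, 5)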